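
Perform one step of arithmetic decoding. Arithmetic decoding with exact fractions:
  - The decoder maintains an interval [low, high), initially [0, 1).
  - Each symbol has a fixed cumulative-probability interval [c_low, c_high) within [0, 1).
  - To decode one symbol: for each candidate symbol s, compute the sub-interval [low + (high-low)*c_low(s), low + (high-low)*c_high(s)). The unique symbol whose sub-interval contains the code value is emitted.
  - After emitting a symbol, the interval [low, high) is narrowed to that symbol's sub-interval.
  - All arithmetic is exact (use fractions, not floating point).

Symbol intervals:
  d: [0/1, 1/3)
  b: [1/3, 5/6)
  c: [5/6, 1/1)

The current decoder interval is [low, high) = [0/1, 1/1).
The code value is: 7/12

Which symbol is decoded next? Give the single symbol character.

Answer: b

Derivation:
Interval width = high − low = 1/1 − 0/1 = 1/1
Scaled code = (code − low) / width = (7/12 − 0/1) / 1/1 = 7/12
  d: [0/1, 1/3) 
  b: [1/3, 5/6) ← scaled code falls here ✓
  c: [5/6, 1/1) 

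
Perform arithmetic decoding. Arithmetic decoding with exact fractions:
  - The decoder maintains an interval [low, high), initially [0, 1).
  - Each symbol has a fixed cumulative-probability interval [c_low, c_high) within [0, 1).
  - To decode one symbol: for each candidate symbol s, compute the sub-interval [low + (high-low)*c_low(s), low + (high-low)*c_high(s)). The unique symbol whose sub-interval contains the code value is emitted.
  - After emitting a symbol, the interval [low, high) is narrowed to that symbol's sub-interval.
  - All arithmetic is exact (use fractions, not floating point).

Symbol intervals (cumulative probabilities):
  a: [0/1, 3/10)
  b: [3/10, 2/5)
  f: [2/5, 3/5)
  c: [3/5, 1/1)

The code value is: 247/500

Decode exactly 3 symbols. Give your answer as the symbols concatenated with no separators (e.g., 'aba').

Step 1: interval [0/1, 1/1), width = 1/1 - 0/1 = 1/1
  'a': [0/1 + 1/1*0/1, 0/1 + 1/1*3/10) = [0/1, 3/10)
  'b': [0/1 + 1/1*3/10, 0/1 + 1/1*2/5) = [3/10, 2/5)
  'f': [0/1 + 1/1*2/5, 0/1 + 1/1*3/5) = [2/5, 3/5) <- contains code 247/500
  'c': [0/1 + 1/1*3/5, 0/1 + 1/1*1/1) = [3/5, 1/1)
  emit 'f', narrow to [2/5, 3/5)
Step 2: interval [2/5, 3/5), width = 3/5 - 2/5 = 1/5
  'a': [2/5 + 1/5*0/1, 2/5 + 1/5*3/10) = [2/5, 23/50)
  'b': [2/5 + 1/5*3/10, 2/5 + 1/5*2/5) = [23/50, 12/25)
  'f': [2/5 + 1/5*2/5, 2/5 + 1/5*3/5) = [12/25, 13/25) <- contains code 247/500
  'c': [2/5 + 1/5*3/5, 2/5 + 1/5*1/1) = [13/25, 3/5)
  emit 'f', narrow to [12/25, 13/25)
Step 3: interval [12/25, 13/25), width = 13/25 - 12/25 = 1/25
  'a': [12/25 + 1/25*0/1, 12/25 + 1/25*3/10) = [12/25, 123/250)
  'b': [12/25 + 1/25*3/10, 12/25 + 1/25*2/5) = [123/250, 62/125) <- contains code 247/500
  'f': [12/25 + 1/25*2/5, 12/25 + 1/25*3/5) = [62/125, 63/125)
  'c': [12/25 + 1/25*3/5, 12/25 + 1/25*1/1) = [63/125, 13/25)
  emit 'b', narrow to [123/250, 62/125)

Answer: ffb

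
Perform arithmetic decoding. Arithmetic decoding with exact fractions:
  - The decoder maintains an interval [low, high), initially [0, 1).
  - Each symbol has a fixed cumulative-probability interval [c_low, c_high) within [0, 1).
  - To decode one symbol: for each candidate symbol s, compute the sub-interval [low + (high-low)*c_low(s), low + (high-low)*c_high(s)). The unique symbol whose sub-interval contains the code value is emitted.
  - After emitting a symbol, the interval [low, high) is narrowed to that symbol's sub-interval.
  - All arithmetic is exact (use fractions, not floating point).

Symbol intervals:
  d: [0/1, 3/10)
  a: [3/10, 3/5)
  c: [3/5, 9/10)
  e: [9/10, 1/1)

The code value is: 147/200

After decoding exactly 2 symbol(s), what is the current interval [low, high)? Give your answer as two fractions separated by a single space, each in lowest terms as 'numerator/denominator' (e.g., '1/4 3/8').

Step 1: interval [0/1, 1/1), width = 1/1 - 0/1 = 1/1
  'd': [0/1 + 1/1*0/1, 0/1 + 1/1*3/10) = [0/1, 3/10)
  'a': [0/1 + 1/1*3/10, 0/1 + 1/1*3/5) = [3/10, 3/5)
  'c': [0/1 + 1/1*3/5, 0/1 + 1/1*9/10) = [3/5, 9/10) <- contains code 147/200
  'e': [0/1 + 1/1*9/10, 0/1 + 1/1*1/1) = [9/10, 1/1)
  emit 'c', narrow to [3/5, 9/10)
Step 2: interval [3/5, 9/10), width = 9/10 - 3/5 = 3/10
  'd': [3/5 + 3/10*0/1, 3/5 + 3/10*3/10) = [3/5, 69/100)
  'a': [3/5 + 3/10*3/10, 3/5 + 3/10*3/5) = [69/100, 39/50) <- contains code 147/200
  'c': [3/5 + 3/10*3/5, 3/5 + 3/10*9/10) = [39/50, 87/100)
  'e': [3/5 + 3/10*9/10, 3/5 + 3/10*1/1) = [87/100, 9/10)
  emit 'a', narrow to [69/100, 39/50)

Answer: 69/100 39/50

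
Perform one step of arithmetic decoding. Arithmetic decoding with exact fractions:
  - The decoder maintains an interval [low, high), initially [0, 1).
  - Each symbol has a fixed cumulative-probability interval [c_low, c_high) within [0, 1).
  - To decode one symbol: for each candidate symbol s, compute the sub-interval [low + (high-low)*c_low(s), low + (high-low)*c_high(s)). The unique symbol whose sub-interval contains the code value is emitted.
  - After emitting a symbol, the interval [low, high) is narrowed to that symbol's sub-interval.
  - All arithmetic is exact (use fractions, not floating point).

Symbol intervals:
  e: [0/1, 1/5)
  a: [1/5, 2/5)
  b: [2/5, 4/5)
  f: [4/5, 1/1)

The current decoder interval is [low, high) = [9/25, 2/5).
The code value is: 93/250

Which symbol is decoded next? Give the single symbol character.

Answer: a

Derivation:
Interval width = high − low = 2/5 − 9/25 = 1/25
Scaled code = (code − low) / width = (93/250 − 9/25) / 1/25 = 3/10
  e: [0/1, 1/5) 
  a: [1/5, 2/5) ← scaled code falls here ✓
  b: [2/5, 4/5) 
  f: [4/5, 1/1) 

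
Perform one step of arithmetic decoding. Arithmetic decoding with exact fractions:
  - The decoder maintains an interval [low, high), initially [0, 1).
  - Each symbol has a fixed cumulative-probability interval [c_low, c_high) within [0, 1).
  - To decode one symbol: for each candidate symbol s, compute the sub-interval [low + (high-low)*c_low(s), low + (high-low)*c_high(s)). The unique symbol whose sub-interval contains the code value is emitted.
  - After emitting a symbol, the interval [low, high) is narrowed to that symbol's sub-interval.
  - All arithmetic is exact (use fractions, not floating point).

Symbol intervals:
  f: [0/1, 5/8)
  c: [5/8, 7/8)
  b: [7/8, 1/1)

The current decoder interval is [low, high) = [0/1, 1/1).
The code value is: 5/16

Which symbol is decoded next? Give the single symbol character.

Interval width = high − low = 1/1 − 0/1 = 1/1
Scaled code = (code − low) / width = (5/16 − 0/1) / 1/1 = 5/16
  f: [0/1, 5/8) ← scaled code falls here ✓
  c: [5/8, 7/8) 
  b: [7/8, 1/1) 

Answer: f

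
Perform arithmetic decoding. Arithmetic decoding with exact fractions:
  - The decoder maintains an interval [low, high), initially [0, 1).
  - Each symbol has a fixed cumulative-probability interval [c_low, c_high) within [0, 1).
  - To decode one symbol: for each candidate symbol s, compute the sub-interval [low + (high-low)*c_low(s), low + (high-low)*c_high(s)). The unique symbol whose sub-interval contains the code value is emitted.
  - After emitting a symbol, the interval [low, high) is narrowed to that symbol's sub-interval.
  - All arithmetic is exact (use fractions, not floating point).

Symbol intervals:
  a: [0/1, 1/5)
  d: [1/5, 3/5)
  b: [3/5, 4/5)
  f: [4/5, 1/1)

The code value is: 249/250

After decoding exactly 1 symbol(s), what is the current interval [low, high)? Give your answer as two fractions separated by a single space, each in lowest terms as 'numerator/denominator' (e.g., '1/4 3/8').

Step 1: interval [0/1, 1/1), width = 1/1 - 0/1 = 1/1
  'a': [0/1 + 1/1*0/1, 0/1 + 1/1*1/5) = [0/1, 1/5)
  'd': [0/1 + 1/1*1/5, 0/1 + 1/1*3/5) = [1/5, 3/5)
  'b': [0/1 + 1/1*3/5, 0/1 + 1/1*4/5) = [3/5, 4/5)
  'f': [0/1 + 1/1*4/5, 0/1 + 1/1*1/1) = [4/5, 1/1) <- contains code 249/250
  emit 'f', narrow to [4/5, 1/1)

Answer: 4/5 1/1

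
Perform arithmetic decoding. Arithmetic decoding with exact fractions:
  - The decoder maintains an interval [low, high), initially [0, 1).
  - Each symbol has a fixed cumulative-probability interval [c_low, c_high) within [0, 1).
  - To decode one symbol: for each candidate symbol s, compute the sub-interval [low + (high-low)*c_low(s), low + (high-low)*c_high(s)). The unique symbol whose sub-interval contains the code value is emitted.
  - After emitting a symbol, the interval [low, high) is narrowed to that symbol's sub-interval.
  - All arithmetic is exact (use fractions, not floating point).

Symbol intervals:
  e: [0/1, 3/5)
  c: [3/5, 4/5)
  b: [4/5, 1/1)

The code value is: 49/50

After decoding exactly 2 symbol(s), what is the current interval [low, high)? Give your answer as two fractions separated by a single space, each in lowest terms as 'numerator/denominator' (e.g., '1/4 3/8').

Answer: 24/25 1/1

Derivation:
Step 1: interval [0/1, 1/1), width = 1/1 - 0/1 = 1/1
  'e': [0/1 + 1/1*0/1, 0/1 + 1/1*3/5) = [0/1, 3/5)
  'c': [0/1 + 1/1*3/5, 0/1 + 1/1*4/5) = [3/5, 4/5)
  'b': [0/1 + 1/1*4/5, 0/1 + 1/1*1/1) = [4/5, 1/1) <- contains code 49/50
  emit 'b', narrow to [4/5, 1/1)
Step 2: interval [4/5, 1/1), width = 1/1 - 4/5 = 1/5
  'e': [4/5 + 1/5*0/1, 4/5 + 1/5*3/5) = [4/5, 23/25)
  'c': [4/5 + 1/5*3/5, 4/5 + 1/5*4/5) = [23/25, 24/25)
  'b': [4/5 + 1/5*4/5, 4/5 + 1/5*1/1) = [24/25, 1/1) <- contains code 49/50
  emit 'b', narrow to [24/25, 1/1)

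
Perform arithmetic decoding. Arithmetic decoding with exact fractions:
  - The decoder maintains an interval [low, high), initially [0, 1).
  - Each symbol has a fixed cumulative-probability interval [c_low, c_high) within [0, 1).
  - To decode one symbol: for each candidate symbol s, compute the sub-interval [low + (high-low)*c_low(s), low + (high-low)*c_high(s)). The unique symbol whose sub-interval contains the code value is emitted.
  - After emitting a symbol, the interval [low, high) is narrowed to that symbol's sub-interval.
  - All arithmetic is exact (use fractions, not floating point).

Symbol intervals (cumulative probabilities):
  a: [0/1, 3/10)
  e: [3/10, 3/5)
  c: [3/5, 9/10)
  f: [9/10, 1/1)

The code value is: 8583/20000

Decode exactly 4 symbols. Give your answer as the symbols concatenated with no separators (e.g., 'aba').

Step 1: interval [0/1, 1/1), width = 1/1 - 0/1 = 1/1
  'a': [0/1 + 1/1*0/1, 0/1 + 1/1*3/10) = [0/1, 3/10)
  'e': [0/1 + 1/1*3/10, 0/1 + 1/1*3/5) = [3/10, 3/5) <- contains code 8583/20000
  'c': [0/1 + 1/1*3/5, 0/1 + 1/1*9/10) = [3/5, 9/10)
  'f': [0/1 + 1/1*9/10, 0/1 + 1/1*1/1) = [9/10, 1/1)
  emit 'e', narrow to [3/10, 3/5)
Step 2: interval [3/10, 3/5), width = 3/5 - 3/10 = 3/10
  'a': [3/10 + 3/10*0/1, 3/10 + 3/10*3/10) = [3/10, 39/100)
  'e': [3/10 + 3/10*3/10, 3/10 + 3/10*3/5) = [39/100, 12/25) <- contains code 8583/20000
  'c': [3/10 + 3/10*3/5, 3/10 + 3/10*9/10) = [12/25, 57/100)
  'f': [3/10 + 3/10*9/10, 3/10 + 3/10*1/1) = [57/100, 3/5)
  emit 'e', narrow to [39/100, 12/25)
Step 3: interval [39/100, 12/25), width = 12/25 - 39/100 = 9/100
  'a': [39/100 + 9/100*0/1, 39/100 + 9/100*3/10) = [39/100, 417/1000)
  'e': [39/100 + 9/100*3/10, 39/100 + 9/100*3/5) = [417/1000, 111/250) <- contains code 8583/20000
  'c': [39/100 + 9/100*3/5, 39/100 + 9/100*9/10) = [111/250, 471/1000)
  'f': [39/100 + 9/100*9/10, 39/100 + 9/100*1/1) = [471/1000, 12/25)
  emit 'e', narrow to [417/1000, 111/250)
Step 4: interval [417/1000, 111/250), width = 111/250 - 417/1000 = 27/1000
  'a': [417/1000 + 27/1000*0/1, 417/1000 + 27/1000*3/10) = [417/1000, 4251/10000)
  'e': [417/1000 + 27/1000*3/10, 417/1000 + 27/1000*3/5) = [4251/10000, 1083/2500) <- contains code 8583/20000
  'c': [417/1000 + 27/1000*3/5, 417/1000 + 27/1000*9/10) = [1083/2500, 4413/10000)
  'f': [417/1000 + 27/1000*9/10, 417/1000 + 27/1000*1/1) = [4413/10000, 111/250)
  emit 'e', narrow to [4251/10000, 1083/2500)

Answer: eeee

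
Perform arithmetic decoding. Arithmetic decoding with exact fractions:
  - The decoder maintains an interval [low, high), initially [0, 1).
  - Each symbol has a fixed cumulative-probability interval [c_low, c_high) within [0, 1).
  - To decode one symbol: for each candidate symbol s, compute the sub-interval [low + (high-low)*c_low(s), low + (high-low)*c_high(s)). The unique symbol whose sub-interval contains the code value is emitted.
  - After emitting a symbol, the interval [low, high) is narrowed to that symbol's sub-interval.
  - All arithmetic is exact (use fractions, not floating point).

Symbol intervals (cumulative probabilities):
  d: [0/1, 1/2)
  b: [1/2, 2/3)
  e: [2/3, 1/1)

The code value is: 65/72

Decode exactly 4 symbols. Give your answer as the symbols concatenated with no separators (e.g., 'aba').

Step 1: interval [0/1, 1/1), width = 1/1 - 0/1 = 1/1
  'd': [0/1 + 1/1*0/1, 0/1 + 1/1*1/2) = [0/1, 1/2)
  'b': [0/1 + 1/1*1/2, 0/1 + 1/1*2/3) = [1/2, 2/3)
  'e': [0/1 + 1/1*2/3, 0/1 + 1/1*1/1) = [2/3, 1/1) <- contains code 65/72
  emit 'e', narrow to [2/3, 1/1)
Step 2: interval [2/3, 1/1), width = 1/1 - 2/3 = 1/3
  'd': [2/3 + 1/3*0/1, 2/3 + 1/3*1/2) = [2/3, 5/6)
  'b': [2/3 + 1/3*1/2, 2/3 + 1/3*2/3) = [5/6, 8/9)
  'e': [2/3 + 1/3*2/3, 2/3 + 1/3*1/1) = [8/9, 1/1) <- contains code 65/72
  emit 'e', narrow to [8/9, 1/1)
Step 3: interval [8/9, 1/1), width = 1/1 - 8/9 = 1/9
  'd': [8/9 + 1/9*0/1, 8/9 + 1/9*1/2) = [8/9, 17/18) <- contains code 65/72
  'b': [8/9 + 1/9*1/2, 8/9 + 1/9*2/3) = [17/18, 26/27)
  'e': [8/9 + 1/9*2/3, 8/9 + 1/9*1/1) = [26/27, 1/1)
  emit 'd', narrow to [8/9, 17/18)
Step 4: interval [8/9, 17/18), width = 17/18 - 8/9 = 1/18
  'd': [8/9 + 1/18*0/1, 8/9 + 1/18*1/2) = [8/9, 11/12) <- contains code 65/72
  'b': [8/9 + 1/18*1/2, 8/9 + 1/18*2/3) = [11/12, 25/27)
  'e': [8/9 + 1/18*2/3, 8/9 + 1/18*1/1) = [25/27, 17/18)
  emit 'd', narrow to [8/9, 11/12)

Answer: eedd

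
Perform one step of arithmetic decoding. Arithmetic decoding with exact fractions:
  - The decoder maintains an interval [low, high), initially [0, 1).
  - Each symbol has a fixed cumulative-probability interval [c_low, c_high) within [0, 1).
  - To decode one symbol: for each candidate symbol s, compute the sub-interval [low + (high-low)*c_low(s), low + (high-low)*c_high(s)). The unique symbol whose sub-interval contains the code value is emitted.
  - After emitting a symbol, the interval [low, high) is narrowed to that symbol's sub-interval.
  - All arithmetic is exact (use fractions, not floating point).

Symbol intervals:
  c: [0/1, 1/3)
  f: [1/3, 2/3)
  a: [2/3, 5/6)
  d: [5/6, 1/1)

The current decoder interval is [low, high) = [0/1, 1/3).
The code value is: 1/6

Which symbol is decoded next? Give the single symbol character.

Interval width = high − low = 1/3 − 0/1 = 1/3
Scaled code = (code − low) / width = (1/6 − 0/1) / 1/3 = 1/2
  c: [0/1, 1/3) 
  f: [1/3, 2/3) ← scaled code falls here ✓
  a: [2/3, 5/6) 
  d: [5/6, 1/1) 

Answer: f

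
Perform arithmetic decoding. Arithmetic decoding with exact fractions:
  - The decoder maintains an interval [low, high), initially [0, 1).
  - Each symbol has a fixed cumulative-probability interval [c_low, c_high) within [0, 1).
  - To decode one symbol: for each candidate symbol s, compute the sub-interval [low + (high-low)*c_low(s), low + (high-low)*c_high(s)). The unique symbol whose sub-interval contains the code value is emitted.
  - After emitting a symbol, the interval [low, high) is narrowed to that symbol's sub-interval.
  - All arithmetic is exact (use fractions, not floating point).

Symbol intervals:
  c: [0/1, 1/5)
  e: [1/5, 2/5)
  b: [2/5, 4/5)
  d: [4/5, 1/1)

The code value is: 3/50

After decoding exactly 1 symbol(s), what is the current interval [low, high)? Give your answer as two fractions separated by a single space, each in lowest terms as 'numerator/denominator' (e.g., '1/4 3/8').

Step 1: interval [0/1, 1/1), width = 1/1 - 0/1 = 1/1
  'c': [0/1 + 1/1*0/1, 0/1 + 1/1*1/5) = [0/1, 1/5) <- contains code 3/50
  'e': [0/1 + 1/1*1/5, 0/1 + 1/1*2/5) = [1/5, 2/5)
  'b': [0/1 + 1/1*2/5, 0/1 + 1/1*4/5) = [2/5, 4/5)
  'd': [0/1 + 1/1*4/5, 0/1 + 1/1*1/1) = [4/5, 1/1)
  emit 'c', narrow to [0/1, 1/5)

Answer: 0/1 1/5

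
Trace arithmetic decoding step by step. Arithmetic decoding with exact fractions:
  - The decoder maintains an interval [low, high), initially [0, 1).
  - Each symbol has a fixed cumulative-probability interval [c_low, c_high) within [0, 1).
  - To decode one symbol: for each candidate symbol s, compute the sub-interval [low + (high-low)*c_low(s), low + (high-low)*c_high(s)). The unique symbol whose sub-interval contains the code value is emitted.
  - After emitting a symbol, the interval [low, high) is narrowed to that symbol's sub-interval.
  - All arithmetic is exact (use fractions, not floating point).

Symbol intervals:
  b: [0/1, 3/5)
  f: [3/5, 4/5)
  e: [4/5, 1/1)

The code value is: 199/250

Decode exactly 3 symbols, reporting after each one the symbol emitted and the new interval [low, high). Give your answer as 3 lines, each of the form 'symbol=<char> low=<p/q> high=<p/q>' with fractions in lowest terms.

Answer: symbol=f low=3/5 high=4/5
symbol=e low=19/25 high=4/5
symbol=e low=99/125 high=4/5

Derivation:
Step 1: interval [0/1, 1/1), width = 1/1 - 0/1 = 1/1
  'b': [0/1 + 1/1*0/1, 0/1 + 1/1*3/5) = [0/1, 3/5)
  'f': [0/1 + 1/1*3/5, 0/1 + 1/1*4/5) = [3/5, 4/5) <- contains code 199/250
  'e': [0/1 + 1/1*4/5, 0/1 + 1/1*1/1) = [4/5, 1/1)
  emit 'f', narrow to [3/5, 4/5)
Step 2: interval [3/5, 4/5), width = 4/5 - 3/5 = 1/5
  'b': [3/5 + 1/5*0/1, 3/5 + 1/5*3/5) = [3/5, 18/25)
  'f': [3/5 + 1/5*3/5, 3/5 + 1/5*4/5) = [18/25, 19/25)
  'e': [3/5 + 1/5*4/5, 3/5 + 1/5*1/1) = [19/25, 4/5) <- contains code 199/250
  emit 'e', narrow to [19/25, 4/5)
Step 3: interval [19/25, 4/5), width = 4/5 - 19/25 = 1/25
  'b': [19/25 + 1/25*0/1, 19/25 + 1/25*3/5) = [19/25, 98/125)
  'f': [19/25 + 1/25*3/5, 19/25 + 1/25*4/5) = [98/125, 99/125)
  'e': [19/25 + 1/25*4/5, 19/25 + 1/25*1/1) = [99/125, 4/5) <- contains code 199/250
  emit 'e', narrow to [99/125, 4/5)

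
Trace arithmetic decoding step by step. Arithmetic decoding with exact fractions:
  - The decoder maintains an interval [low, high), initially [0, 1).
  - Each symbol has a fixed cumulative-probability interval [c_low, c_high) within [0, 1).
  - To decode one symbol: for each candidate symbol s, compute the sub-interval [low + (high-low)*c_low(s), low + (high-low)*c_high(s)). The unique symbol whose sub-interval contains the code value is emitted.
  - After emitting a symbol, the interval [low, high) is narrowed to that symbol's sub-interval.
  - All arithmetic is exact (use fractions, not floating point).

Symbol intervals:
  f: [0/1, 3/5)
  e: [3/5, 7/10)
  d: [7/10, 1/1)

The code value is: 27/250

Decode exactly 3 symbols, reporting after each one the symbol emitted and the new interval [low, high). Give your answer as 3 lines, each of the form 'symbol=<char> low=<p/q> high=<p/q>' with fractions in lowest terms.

Step 1: interval [0/1, 1/1), width = 1/1 - 0/1 = 1/1
  'f': [0/1 + 1/1*0/1, 0/1 + 1/1*3/5) = [0/1, 3/5) <- contains code 27/250
  'e': [0/1 + 1/1*3/5, 0/1 + 1/1*7/10) = [3/5, 7/10)
  'd': [0/1 + 1/1*7/10, 0/1 + 1/1*1/1) = [7/10, 1/1)
  emit 'f', narrow to [0/1, 3/5)
Step 2: interval [0/1, 3/5), width = 3/5 - 0/1 = 3/5
  'f': [0/1 + 3/5*0/1, 0/1 + 3/5*3/5) = [0/1, 9/25) <- contains code 27/250
  'e': [0/1 + 3/5*3/5, 0/1 + 3/5*7/10) = [9/25, 21/50)
  'd': [0/1 + 3/5*7/10, 0/1 + 3/5*1/1) = [21/50, 3/5)
  emit 'f', narrow to [0/1, 9/25)
Step 3: interval [0/1, 9/25), width = 9/25 - 0/1 = 9/25
  'f': [0/1 + 9/25*0/1, 0/1 + 9/25*3/5) = [0/1, 27/125) <- contains code 27/250
  'e': [0/1 + 9/25*3/5, 0/1 + 9/25*7/10) = [27/125, 63/250)
  'd': [0/1 + 9/25*7/10, 0/1 + 9/25*1/1) = [63/250, 9/25)
  emit 'f', narrow to [0/1, 27/125)

Answer: symbol=f low=0/1 high=3/5
symbol=f low=0/1 high=9/25
symbol=f low=0/1 high=27/125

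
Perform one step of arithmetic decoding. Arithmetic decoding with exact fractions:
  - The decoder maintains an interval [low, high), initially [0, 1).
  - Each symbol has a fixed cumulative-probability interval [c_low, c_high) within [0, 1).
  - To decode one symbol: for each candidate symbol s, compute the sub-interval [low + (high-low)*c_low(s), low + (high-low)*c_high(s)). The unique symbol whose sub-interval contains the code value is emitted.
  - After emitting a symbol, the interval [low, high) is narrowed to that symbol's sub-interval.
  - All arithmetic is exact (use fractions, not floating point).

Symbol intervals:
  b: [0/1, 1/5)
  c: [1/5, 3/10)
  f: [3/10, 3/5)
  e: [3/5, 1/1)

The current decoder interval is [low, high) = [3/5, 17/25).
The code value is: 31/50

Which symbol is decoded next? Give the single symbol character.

Answer: c

Derivation:
Interval width = high − low = 17/25 − 3/5 = 2/25
Scaled code = (code − low) / width = (31/50 − 3/5) / 2/25 = 1/4
  b: [0/1, 1/5) 
  c: [1/5, 3/10) ← scaled code falls here ✓
  f: [3/10, 3/5) 
  e: [3/5, 1/1) 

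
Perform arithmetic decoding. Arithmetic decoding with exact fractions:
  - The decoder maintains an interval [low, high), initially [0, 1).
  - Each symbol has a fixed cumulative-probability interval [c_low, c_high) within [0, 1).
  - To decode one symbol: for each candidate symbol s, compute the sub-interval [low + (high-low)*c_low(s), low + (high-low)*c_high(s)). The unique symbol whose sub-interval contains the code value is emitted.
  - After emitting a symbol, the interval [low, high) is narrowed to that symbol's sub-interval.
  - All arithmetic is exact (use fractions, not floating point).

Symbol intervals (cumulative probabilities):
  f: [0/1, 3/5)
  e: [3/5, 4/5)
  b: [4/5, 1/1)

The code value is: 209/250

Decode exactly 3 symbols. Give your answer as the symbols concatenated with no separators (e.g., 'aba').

Step 1: interval [0/1, 1/1), width = 1/1 - 0/1 = 1/1
  'f': [0/1 + 1/1*0/1, 0/1 + 1/1*3/5) = [0/1, 3/5)
  'e': [0/1 + 1/1*3/5, 0/1 + 1/1*4/5) = [3/5, 4/5)
  'b': [0/1 + 1/1*4/5, 0/1 + 1/1*1/1) = [4/5, 1/1) <- contains code 209/250
  emit 'b', narrow to [4/5, 1/1)
Step 2: interval [4/5, 1/1), width = 1/1 - 4/5 = 1/5
  'f': [4/5 + 1/5*0/1, 4/5 + 1/5*3/5) = [4/5, 23/25) <- contains code 209/250
  'e': [4/5 + 1/5*3/5, 4/5 + 1/5*4/5) = [23/25, 24/25)
  'b': [4/5 + 1/5*4/5, 4/5 + 1/5*1/1) = [24/25, 1/1)
  emit 'f', narrow to [4/5, 23/25)
Step 3: interval [4/5, 23/25), width = 23/25 - 4/5 = 3/25
  'f': [4/5 + 3/25*0/1, 4/5 + 3/25*3/5) = [4/5, 109/125) <- contains code 209/250
  'e': [4/5 + 3/25*3/5, 4/5 + 3/25*4/5) = [109/125, 112/125)
  'b': [4/5 + 3/25*4/5, 4/5 + 3/25*1/1) = [112/125, 23/25)
  emit 'f', narrow to [4/5, 109/125)

Answer: bff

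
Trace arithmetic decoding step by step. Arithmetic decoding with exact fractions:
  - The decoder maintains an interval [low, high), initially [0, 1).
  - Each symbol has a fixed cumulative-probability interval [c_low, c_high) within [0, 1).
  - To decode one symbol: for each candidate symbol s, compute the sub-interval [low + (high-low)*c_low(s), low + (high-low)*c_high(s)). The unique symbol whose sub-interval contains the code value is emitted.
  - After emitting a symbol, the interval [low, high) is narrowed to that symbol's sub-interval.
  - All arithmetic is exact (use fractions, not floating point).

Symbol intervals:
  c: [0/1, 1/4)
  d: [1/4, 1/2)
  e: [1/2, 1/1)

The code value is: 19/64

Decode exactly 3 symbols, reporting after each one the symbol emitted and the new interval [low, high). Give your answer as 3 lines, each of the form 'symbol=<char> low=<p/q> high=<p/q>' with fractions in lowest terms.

Step 1: interval [0/1, 1/1), width = 1/1 - 0/1 = 1/1
  'c': [0/1 + 1/1*0/1, 0/1 + 1/1*1/4) = [0/1, 1/4)
  'd': [0/1 + 1/1*1/4, 0/1 + 1/1*1/2) = [1/4, 1/2) <- contains code 19/64
  'e': [0/1 + 1/1*1/2, 0/1 + 1/1*1/1) = [1/2, 1/1)
  emit 'd', narrow to [1/4, 1/2)
Step 2: interval [1/4, 1/2), width = 1/2 - 1/4 = 1/4
  'c': [1/4 + 1/4*0/1, 1/4 + 1/4*1/4) = [1/4, 5/16) <- contains code 19/64
  'd': [1/4 + 1/4*1/4, 1/4 + 1/4*1/2) = [5/16, 3/8)
  'e': [1/4 + 1/4*1/2, 1/4 + 1/4*1/1) = [3/8, 1/2)
  emit 'c', narrow to [1/4, 5/16)
Step 3: interval [1/4, 5/16), width = 5/16 - 1/4 = 1/16
  'c': [1/4 + 1/16*0/1, 1/4 + 1/16*1/4) = [1/4, 17/64)
  'd': [1/4 + 1/16*1/4, 1/4 + 1/16*1/2) = [17/64, 9/32)
  'e': [1/4 + 1/16*1/2, 1/4 + 1/16*1/1) = [9/32, 5/16) <- contains code 19/64
  emit 'e', narrow to [9/32, 5/16)

Answer: symbol=d low=1/4 high=1/2
symbol=c low=1/4 high=5/16
symbol=e low=9/32 high=5/16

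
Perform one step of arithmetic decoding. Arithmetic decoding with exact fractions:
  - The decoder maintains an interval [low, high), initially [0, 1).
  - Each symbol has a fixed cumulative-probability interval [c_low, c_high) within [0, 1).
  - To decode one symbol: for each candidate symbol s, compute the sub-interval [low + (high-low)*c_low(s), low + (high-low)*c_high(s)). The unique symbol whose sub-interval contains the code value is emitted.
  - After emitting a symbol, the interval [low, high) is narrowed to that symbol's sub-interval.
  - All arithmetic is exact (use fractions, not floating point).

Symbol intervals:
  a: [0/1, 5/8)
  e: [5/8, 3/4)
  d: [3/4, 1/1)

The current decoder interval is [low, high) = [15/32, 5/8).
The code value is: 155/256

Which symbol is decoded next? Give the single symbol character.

Interval width = high − low = 5/8 − 15/32 = 5/32
Scaled code = (code − low) / width = (155/256 − 15/32) / 5/32 = 7/8
  a: [0/1, 5/8) 
  e: [5/8, 3/4) 
  d: [3/4, 1/1) ← scaled code falls here ✓

Answer: d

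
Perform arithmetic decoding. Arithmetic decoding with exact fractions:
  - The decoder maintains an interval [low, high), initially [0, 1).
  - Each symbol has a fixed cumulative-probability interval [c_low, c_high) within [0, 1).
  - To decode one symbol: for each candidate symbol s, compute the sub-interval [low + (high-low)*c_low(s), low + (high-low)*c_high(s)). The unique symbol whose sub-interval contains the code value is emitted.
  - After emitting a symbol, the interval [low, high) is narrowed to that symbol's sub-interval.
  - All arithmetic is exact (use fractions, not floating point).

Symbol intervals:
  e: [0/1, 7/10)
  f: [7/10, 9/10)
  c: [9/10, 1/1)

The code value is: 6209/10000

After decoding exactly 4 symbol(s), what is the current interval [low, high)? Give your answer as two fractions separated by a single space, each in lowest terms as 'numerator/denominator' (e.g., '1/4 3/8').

Answer: 77/125 3129/5000

Derivation:
Step 1: interval [0/1, 1/1), width = 1/1 - 0/1 = 1/1
  'e': [0/1 + 1/1*0/1, 0/1 + 1/1*7/10) = [0/1, 7/10) <- contains code 6209/10000
  'f': [0/1 + 1/1*7/10, 0/1 + 1/1*9/10) = [7/10, 9/10)
  'c': [0/1 + 1/1*9/10, 0/1 + 1/1*1/1) = [9/10, 1/1)
  emit 'e', narrow to [0/1, 7/10)
Step 2: interval [0/1, 7/10), width = 7/10 - 0/1 = 7/10
  'e': [0/1 + 7/10*0/1, 0/1 + 7/10*7/10) = [0/1, 49/100)
  'f': [0/1 + 7/10*7/10, 0/1 + 7/10*9/10) = [49/100, 63/100) <- contains code 6209/10000
  'c': [0/1 + 7/10*9/10, 0/1 + 7/10*1/1) = [63/100, 7/10)
  emit 'f', narrow to [49/100, 63/100)
Step 3: interval [49/100, 63/100), width = 63/100 - 49/100 = 7/50
  'e': [49/100 + 7/50*0/1, 49/100 + 7/50*7/10) = [49/100, 147/250)
  'f': [49/100 + 7/50*7/10, 49/100 + 7/50*9/10) = [147/250, 77/125)
  'c': [49/100 + 7/50*9/10, 49/100 + 7/50*1/1) = [77/125, 63/100) <- contains code 6209/10000
  emit 'c', narrow to [77/125, 63/100)
Step 4: interval [77/125, 63/100), width = 63/100 - 77/125 = 7/500
  'e': [77/125 + 7/500*0/1, 77/125 + 7/500*7/10) = [77/125, 3129/5000) <- contains code 6209/10000
  'f': [77/125 + 7/500*7/10, 77/125 + 7/500*9/10) = [3129/5000, 3143/5000)
  'c': [77/125 + 7/500*9/10, 77/125 + 7/500*1/1) = [3143/5000, 63/100)
  emit 'e', narrow to [77/125, 3129/5000)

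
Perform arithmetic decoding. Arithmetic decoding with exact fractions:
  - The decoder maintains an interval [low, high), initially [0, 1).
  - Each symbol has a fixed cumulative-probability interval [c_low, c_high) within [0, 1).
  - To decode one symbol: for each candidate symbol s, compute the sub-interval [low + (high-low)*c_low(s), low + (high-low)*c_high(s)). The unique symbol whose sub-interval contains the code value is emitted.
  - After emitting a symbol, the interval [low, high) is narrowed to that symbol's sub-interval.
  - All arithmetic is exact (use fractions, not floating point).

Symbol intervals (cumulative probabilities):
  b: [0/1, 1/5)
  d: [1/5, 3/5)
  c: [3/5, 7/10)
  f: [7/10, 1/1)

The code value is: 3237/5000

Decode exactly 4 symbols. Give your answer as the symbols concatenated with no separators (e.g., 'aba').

Step 1: interval [0/1, 1/1), width = 1/1 - 0/1 = 1/1
  'b': [0/1 + 1/1*0/1, 0/1 + 1/1*1/5) = [0/1, 1/5)
  'd': [0/1 + 1/1*1/5, 0/1 + 1/1*3/5) = [1/5, 3/5)
  'c': [0/1 + 1/1*3/5, 0/1 + 1/1*7/10) = [3/5, 7/10) <- contains code 3237/5000
  'f': [0/1 + 1/1*7/10, 0/1 + 1/1*1/1) = [7/10, 1/1)
  emit 'c', narrow to [3/5, 7/10)
Step 2: interval [3/5, 7/10), width = 7/10 - 3/5 = 1/10
  'b': [3/5 + 1/10*0/1, 3/5 + 1/10*1/5) = [3/5, 31/50)
  'd': [3/5 + 1/10*1/5, 3/5 + 1/10*3/5) = [31/50, 33/50) <- contains code 3237/5000
  'c': [3/5 + 1/10*3/5, 3/5 + 1/10*7/10) = [33/50, 67/100)
  'f': [3/5 + 1/10*7/10, 3/5 + 1/10*1/1) = [67/100, 7/10)
  emit 'd', narrow to [31/50, 33/50)
Step 3: interval [31/50, 33/50), width = 33/50 - 31/50 = 1/25
  'b': [31/50 + 1/25*0/1, 31/50 + 1/25*1/5) = [31/50, 157/250)
  'd': [31/50 + 1/25*1/5, 31/50 + 1/25*3/5) = [157/250, 161/250)
  'c': [31/50 + 1/25*3/5, 31/50 + 1/25*7/10) = [161/250, 81/125) <- contains code 3237/5000
  'f': [31/50 + 1/25*7/10, 31/50 + 1/25*1/1) = [81/125, 33/50)
  emit 'c', narrow to [161/250, 81/125)
Step 4: interval [161/250, 81/125), width = 81/125 - 161/250 = 1/250
  'b': [161/250 + 1/250*0/1, 161/250 + 1/250*1/5) = [161/250, 403/625)
  'd': [161/250 + 1/250*1/5, 161/250 + 1/250*3/5) = [403/625, 404/625)
  'c': [161/250 + 1/250*3/5, 161/250 + 1/250*7/10) = [404/625, 1617/2500)
  'f': [161/250 + 1/250*7/10, 161/250 + 1/250*1/1) = [1617/2500, 81/125) <- contains code 3237/5000
  emit 'f', narrow to [1617/2500, 81/125)

Answer: cdcf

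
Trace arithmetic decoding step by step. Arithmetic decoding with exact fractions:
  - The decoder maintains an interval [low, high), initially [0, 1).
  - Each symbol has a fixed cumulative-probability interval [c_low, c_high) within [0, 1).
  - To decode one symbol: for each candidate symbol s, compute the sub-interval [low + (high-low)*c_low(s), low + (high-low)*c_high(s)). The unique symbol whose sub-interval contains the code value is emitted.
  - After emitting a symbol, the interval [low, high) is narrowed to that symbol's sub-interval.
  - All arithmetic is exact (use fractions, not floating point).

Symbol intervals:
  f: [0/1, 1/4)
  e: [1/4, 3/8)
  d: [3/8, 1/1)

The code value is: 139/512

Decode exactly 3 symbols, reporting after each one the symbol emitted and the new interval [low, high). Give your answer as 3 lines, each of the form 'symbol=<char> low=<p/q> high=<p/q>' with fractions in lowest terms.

Answer: symbol=e low=1/4 high=3/8
symbol=f low=1/4 high=9/32
symbol=d low=67/256 high=9/32

Derivation:
Step 1: interval [0/1, 1/1), width = 1/1 - 0/1 = 1/1
  'f': [0/1 + 1/1*0/1, 0/1 + 1/1*1/4) = [0/1, 1/4)
  'e': [0/1 + 1/1*1/4, 0/1 + 1/1*3/8) = [1/4, 3/8) <- contains code 139/512
  'd': [0/1 + 1/1*3/8, 0/1 + 1/1*1/1) = [3/8, 1/1)
  emit 'e', narrow to [1/4, 3/8)
Step 2: interval [1/4, 3/8), width = 3/8 - 1/4 = 1/8
  'f': [1/4 + 1/8*0/1, 1/4 + 1/8*1/4) = [1/4, 9/32) <- contains code 139/512
  'e': [1/4 + 1/8*1/4, 1/4 + 1/8*3/8) = [9/32, 19/64)
  'd': [1/4 + 1/8*3/8, 1/4 + 1/8*1/1) = [19/64, 3/8)
  emit 'f', narrow to [1/4, 9/32)
Step 3: interval [1/4, 9/32), width = 9/32 - 1/4 = 1/32
  'f': [1/4 + 1/32*0/1, 1/4 + 1/32*1/4) = [1/4, 33/128)
  'e': [1/4 + 1/32*1/4, 1/4 + 1/32*3/8) = [33/128, 67/256)
  'd': [1/4 + 1/32*3/8, 1/4 + 1/32*1/1) = [67/256, 9/32) <- contains code 139/512
  emit 'd', narrow to [67/256, 9/32)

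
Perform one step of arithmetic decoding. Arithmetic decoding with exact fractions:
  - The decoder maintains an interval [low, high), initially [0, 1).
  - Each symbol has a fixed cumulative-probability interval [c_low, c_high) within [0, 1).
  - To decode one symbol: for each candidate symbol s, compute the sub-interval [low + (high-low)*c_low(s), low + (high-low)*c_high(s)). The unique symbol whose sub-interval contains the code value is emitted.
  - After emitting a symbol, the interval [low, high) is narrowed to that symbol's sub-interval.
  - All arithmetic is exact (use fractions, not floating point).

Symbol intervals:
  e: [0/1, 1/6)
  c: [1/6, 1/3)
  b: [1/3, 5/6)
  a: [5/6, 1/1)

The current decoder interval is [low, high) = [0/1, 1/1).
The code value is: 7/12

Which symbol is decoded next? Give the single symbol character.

Interval width = high − low = 1/1 − 0/1 = 1/1
Scaled code = (code − low) / width = (7/12 − 0/1) / 1/1 = 7/12
  e: [0/1, 1/6) 
  c: [1/6, 1/3) 
  b: [1/3, 5/6) ← scaled code falls here ✓
  a: [5/6, 1/1) 

Answer: b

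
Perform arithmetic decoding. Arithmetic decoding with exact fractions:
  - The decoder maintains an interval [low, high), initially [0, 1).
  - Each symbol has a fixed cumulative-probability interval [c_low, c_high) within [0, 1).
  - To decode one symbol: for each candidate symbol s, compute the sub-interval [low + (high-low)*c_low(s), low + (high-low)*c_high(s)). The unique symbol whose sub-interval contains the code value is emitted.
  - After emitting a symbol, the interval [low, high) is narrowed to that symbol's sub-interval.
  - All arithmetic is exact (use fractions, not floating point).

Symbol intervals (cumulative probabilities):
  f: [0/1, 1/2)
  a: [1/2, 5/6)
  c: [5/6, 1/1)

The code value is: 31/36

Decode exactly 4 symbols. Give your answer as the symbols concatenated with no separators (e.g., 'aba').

Answer: cffa

Derivation:
Step 1: interval [0/1, 1/1), width = 1/1 - 0/1 = 1/1
  'f': [0/1 + 1/1*0/1, 0/1 + 1/1*1/2) = [0/1, 1/2)
  'a': [0/1 + 1/1*1/2, 0/1 + 1/1*5/6) = [1/2, 5/6)
  'c': [0/1 + 1/1*5/6, 0/1 + 1/1*1/1) = [5/6, 1/1) <- contains code 31/36
  emit 'c', narrow to [5/6, 1/1)
Step 2: interval [5/6, 1/1), width = 1/1 - 5/6 = 1/6
  'f': [5/6 + 1/6*0/1, 5/6 + 1/6*1/2) = [5/6, 11/12) <- contains code 31/36
  'a': [5/6 + 1/6*1/2, 5/6 + 1/6*5/6) = [11/12, 35/36)
  'c': [5/6 + 1/6*5/6, 5/6 + 1/6*1/1) = [35/36, 1/1)
  emit 'f', narrow to [5/6, 11/12)
Step 3: interval [5/6, 11/12), width = 11/12 - 5/6 = 1/12
  'f': [5/6 + 1/12*0/1, 5/6 + 1/12*1/2) = [5/6, 7/8) <- contains code 31/36
  'a': [5/6 + 1/12*1/2, 5/6 + 1/12*5/6) = [7/8, 65/72)
  'c': [5/6 + 1/12*5/6, 5/6 + 1/12*1/1) = [65/72, 11/12)
  emit 'f', narrow to [5/6, 7/8)
Step 4: interval [5/6, 7/8), width = 7/8 - 5/6 = 1/24
  'f': [5/6 + 1/24*0/1, 5/6 + 1/24*1/2) = [5/6, 41/48)
  'a': [5/6 + 1/24*1/2, 5/6 + 1/24*5/6) = [41/48, 125/144) <- contains code 31/36
  'c': [5/6 + 1/24*5/6, 5/6 + 1/24*1/1) = [125/144, 7/8)
  emit 'a', narrow to [41/48, 125/144)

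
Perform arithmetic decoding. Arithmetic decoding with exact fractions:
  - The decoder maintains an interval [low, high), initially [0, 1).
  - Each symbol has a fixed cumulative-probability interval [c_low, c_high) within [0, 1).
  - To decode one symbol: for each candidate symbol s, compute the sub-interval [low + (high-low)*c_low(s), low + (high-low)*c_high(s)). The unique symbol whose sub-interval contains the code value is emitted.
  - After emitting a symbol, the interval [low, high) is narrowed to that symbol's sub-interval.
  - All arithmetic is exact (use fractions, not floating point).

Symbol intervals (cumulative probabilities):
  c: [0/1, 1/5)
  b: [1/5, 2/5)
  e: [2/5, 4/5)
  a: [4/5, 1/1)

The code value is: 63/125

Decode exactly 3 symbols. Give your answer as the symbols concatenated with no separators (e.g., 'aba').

Step 1: interval [0/1, 1/1), width = 1/1 - 0/1 = 1/1
  'c': [0/1 + 1/1*0/1, 0/1 + 1/1*1/5) = [0/1, 1/5)
  'b': [0/1 + 1/1*1/5, 0/1 + 1/1*2/5) = [1/5, 2/5)
  'e': [0/1 + 1/1*2/5, 0/1 + 1/1*4/5) = [2/5, 4/5) <- contains code 63/125
  'a': [0/1 + 1/1*4/5, 0/1 + 1/1*1/1) = [4/5, 1/1)
  emit 'e', narrow to [2/5, 4/5)
Step 2: interval [2/5, 4/5), width = 4/5 - 2/5 = 2/5
  'c': [2/5 + 2/5*0/1, 2/5 + 2/5*1/5) = [2/5, 12/25)
  'b': [2/5 + 2/5*1/5, 2/5 + 2/5*2/5) = [12/25, 14/25) <- contains code 63/125
  'e': [2/5 + 2/5*2/5, 2/5 + 2/5*4/5) = [14/25, 18/25)
  'a': [2/5 + 2/5*4/5, 2/5 + 2/5*1/1) = [18/25, 4/5)
  emit 'b', narrow to [12/25, 14/25)
Step 3: interval [12/25, 14/25), width = 14/25 - 12/25 = 2/25
  'c': [12/25 + 2/25*0/1, 12/25 + 2/25*1/5) = [12/25, 62/125)
  'b': [12/25 + 2/25*1/5, 12/25 + 2/25*2/5) = [62/125, 64/125) <- contains code 63/125
  'e': [12/25 + 2/25*2/5, 12/25 + 2/25*4/5) = [64/125, 68/125)
  'a': [12/25 + 2/25*4/5, 12/25 + 2/25*1/1) = [68/125, 14/25)
  emit 'b', narrow to [62/125, 64/125)

Answer: ebb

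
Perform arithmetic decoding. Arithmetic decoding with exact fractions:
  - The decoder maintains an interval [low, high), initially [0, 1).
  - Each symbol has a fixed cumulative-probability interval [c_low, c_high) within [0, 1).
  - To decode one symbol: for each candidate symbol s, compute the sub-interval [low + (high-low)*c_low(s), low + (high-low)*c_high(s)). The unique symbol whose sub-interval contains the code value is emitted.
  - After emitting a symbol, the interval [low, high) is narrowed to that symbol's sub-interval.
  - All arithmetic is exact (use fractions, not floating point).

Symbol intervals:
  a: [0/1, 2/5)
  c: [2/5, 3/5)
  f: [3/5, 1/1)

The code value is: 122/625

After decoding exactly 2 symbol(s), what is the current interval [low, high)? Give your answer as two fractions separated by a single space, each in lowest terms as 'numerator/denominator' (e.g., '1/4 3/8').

Answer: 4/25 6/25

Derivation:
Step 1: interval [0/1, 1/1), width = 1/1 - 0/1 = 1/1
  'a': [0/1 + 1/1*0/1, 0/1 + 1/1*2/5) = [0/1, 2/5) <- contains code 122/625
  'c': [0/1 + 1/1*2/5, 0/1 + 1/1*3/5) = [2/5, 3/5)
  'f': [0/1 + 1/1*3/5, 0/1 + 1/1*1/1) = [3/5, 1/1)
  emit 'a', narrow to [0/1, 2/5)
Step 2: interval [0/1, 2/5), width = 2/5 - 0/1 = 2/5
  'a': [0/1 + 2/5*0/1, 0/1 + 2/5*2/5) = [0/1, 4/25)
  'c': [0/1 + 2/5*2/5, 0/1 + 2/5*3/5) = [4/25, 6/25) <- contains code 122/625
  'f': [0/1 + 2/5*3/5, 0/1 + 2/5*1/1) = [6/25, 2/5)
  emit 'c', narrow to [4/25, 6/25)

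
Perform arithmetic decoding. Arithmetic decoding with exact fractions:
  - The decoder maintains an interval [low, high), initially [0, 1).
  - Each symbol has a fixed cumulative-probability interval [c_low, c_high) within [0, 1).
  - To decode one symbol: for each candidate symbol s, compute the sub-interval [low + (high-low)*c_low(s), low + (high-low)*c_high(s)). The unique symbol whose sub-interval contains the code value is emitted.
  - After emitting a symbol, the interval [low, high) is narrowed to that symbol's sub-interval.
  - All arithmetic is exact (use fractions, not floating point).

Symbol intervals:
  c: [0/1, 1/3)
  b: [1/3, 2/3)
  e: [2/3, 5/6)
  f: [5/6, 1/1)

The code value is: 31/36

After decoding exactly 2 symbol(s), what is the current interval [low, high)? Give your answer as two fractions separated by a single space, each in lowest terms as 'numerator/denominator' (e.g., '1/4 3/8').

Step 1: interval [0/1, 1/1), width = 1/1 - 0/1 = 1/1
  'c': [0/1 + 1/1*0/1, 0/1 + 1/1*1/3) = [0/1, 1/3)
  'b': [0/1 + 1/1*1/3, 0/1 + 1/1*2/3) = [1/3, 2/3)
  'e': [0/1 + 1/1*2/3, 0/1 + 1/1*5/6) = [2/3, 5/6)
  'f': [0/1 + 1/1*5/6, 0/1 + 1/1*1/1) = [5/6, 1/1) <- contains code 31/36
  emit 'f', narrow to [5/6, 1/1)
Step 2: interval [5/6, 1/1), width = 1/1 - 5/6 = 1/6
  'c': [5/6 + 1/6*0/1, 5/6 + 1/6*1/3) = [5/6, 8/9) <- contains code 31/36
  'b': [5/6 + 1/6*1/3, 5/6 + 1/6*2/3) = [8/9, 17/18)
  'e': [5/6 + 1/6*2/3, 5/6 + 1/6*5/6) = [17/18, 35/36)
  'f': [5/6 + 1/6*5/6, 5/6 + 1/6*1/1) = [35/36, 1/1)
  emit 'c', narrow to [5/6, 8/9)

Answer: 5/6 8/9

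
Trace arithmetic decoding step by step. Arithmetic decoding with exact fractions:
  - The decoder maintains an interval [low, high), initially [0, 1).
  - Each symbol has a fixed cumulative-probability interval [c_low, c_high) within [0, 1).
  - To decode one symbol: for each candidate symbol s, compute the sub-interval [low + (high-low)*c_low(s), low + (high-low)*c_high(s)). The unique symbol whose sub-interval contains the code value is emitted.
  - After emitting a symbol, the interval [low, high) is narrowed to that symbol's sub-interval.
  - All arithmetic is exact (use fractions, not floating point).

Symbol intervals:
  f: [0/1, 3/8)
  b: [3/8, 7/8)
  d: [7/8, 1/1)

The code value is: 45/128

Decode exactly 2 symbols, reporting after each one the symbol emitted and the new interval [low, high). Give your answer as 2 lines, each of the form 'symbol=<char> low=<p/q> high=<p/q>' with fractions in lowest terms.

Answer: symbol=f low=0/1 high=3/8
symbol=d low=21/64 high=3/8

Derivation:
Step 1: interval [0/1, 1/1), width = 1/1 - 0/1 = 1/1
  'f': [0/1 + 1/1*0/1, 0/1 + 1/1*3/8) = [0/1, 3/8) <- contains code 45/128
  'b': [0/1 + 1/1*3/8, 0/1 + 1/1*7/8) = [3/8, 7/8)
  'd': [0/1 + 1/1*7/8, 0/1 + 1/1*1/1) = [7/8, 1/1)
  emit 'f', narrow to [0/1, 3/8)
Step 2: interval [0/1, 3/8), width = 3/8 - 0/1 = 3/8
  'f': [0/1 + 3/8*0/1, 0/1 + 3/8*3/8) = [0/1, 9/64)
  'b': [0/1 + 3/8*3/8, 0/1 + 3/8*7/8) = [9/64, 21/64)
  'd': [0/1 + 3/8*7/8, 0/1 + 3/8*1/1) = [21/64, 3/8) <- contains code 45/128
  emit 'd', narrow to [21/64, 3/8)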